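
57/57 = 1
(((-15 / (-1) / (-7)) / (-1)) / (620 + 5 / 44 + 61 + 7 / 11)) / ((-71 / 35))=-100/64539 = 0.00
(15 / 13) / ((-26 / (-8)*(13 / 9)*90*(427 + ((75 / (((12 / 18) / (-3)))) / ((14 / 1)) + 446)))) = 56/17406831 = 0.00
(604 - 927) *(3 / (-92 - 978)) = 969/1070 = 0.91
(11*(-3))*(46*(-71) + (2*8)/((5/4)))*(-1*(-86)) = 46162908/5 = 9232581.60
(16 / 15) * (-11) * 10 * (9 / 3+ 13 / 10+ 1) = -9328/15 = -621.87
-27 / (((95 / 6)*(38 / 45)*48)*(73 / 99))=-24057/421648 = -0.06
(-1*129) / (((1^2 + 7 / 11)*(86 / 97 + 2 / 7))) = -321167/4776 = -67.25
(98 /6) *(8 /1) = 392/3 = 130.67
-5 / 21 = -0.24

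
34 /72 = 17/36 = 0.47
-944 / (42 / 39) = -6136/7 = -876.57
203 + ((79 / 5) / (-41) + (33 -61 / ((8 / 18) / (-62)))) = 3585497/410 = 8745.11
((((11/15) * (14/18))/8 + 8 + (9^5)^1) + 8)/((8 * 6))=63790277/51840 = 1230.52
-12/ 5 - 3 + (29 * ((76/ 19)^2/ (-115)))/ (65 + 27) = -14399/2645 = -5.44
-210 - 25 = -235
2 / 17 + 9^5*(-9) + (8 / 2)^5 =-9017087/17 = -530416.88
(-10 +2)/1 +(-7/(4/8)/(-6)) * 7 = 25/3 = 8.33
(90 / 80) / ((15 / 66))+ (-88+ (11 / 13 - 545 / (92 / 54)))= -2404529/5980 = -402.10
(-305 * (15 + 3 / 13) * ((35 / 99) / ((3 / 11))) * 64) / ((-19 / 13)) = 15030400/57 = 263691.23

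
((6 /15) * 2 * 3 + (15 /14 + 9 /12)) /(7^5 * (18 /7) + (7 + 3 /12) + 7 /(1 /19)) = 197/2023385 = 0.00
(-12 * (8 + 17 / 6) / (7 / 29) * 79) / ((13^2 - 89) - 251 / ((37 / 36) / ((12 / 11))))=228.24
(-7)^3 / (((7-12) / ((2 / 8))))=343/20 = 17.15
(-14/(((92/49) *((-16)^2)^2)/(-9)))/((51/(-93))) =-95697/51249152 = 0.00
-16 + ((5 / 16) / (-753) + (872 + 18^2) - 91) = 1089.00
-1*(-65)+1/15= 65.07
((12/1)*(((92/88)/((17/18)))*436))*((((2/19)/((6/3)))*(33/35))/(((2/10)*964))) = 812268/544901 = 1.49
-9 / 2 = -4.50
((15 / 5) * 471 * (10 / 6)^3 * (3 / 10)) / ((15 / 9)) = 2355/2 = 1177.50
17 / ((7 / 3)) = 51/7 = 7.29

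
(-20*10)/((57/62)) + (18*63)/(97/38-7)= -4551844/9633 = -472.53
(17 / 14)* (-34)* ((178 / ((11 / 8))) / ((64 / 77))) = -25721/4 = -6430.25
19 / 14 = 1.36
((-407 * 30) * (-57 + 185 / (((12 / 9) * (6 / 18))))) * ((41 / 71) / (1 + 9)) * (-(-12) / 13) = -215812971/923 = -233816.87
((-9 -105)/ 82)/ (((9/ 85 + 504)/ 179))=-289085/585603 = -0.49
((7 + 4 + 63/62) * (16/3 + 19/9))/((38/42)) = 349405/3534 = 98.87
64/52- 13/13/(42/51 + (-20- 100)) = 32637/26338 = 1.24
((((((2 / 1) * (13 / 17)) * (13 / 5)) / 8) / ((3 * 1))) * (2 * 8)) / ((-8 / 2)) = -169/255 = -0.66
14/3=4.67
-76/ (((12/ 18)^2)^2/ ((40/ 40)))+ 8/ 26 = -19991/52 = -384.44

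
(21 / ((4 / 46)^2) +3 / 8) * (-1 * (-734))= 8155107/4 = 2038776.75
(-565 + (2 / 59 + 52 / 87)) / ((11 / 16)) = -46350448/56463 = -820.90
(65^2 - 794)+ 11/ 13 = 44614/13 = 3431.85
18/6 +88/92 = 91/23 = 3.96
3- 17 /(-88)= 281/88 = 3.19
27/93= 9/31 = 0.29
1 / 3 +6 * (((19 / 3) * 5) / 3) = 191/3 = 63.67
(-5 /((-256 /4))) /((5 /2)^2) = 1/80 = 0.01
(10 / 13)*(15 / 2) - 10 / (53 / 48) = -2265/689 = -3.29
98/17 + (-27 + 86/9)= -1787/153 = -11.68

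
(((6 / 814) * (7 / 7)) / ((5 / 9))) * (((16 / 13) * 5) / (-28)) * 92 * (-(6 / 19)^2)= 357696/13370357 = 0.03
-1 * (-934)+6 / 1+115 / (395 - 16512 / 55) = 941.21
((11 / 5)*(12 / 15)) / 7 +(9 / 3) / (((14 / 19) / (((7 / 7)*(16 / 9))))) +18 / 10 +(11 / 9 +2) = 19706/1575 = 12.51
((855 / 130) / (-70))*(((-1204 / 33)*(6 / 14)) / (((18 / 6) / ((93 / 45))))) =25327/25025 = 1.01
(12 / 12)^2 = 1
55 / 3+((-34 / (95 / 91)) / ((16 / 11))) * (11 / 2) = -477961/4560 = -104.82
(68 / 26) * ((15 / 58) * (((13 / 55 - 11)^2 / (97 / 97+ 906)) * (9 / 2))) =0.39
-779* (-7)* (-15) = -81795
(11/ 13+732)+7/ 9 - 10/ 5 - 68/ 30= 426674/585 = 729.36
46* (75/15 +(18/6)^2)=644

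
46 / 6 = 23/3 = 7.67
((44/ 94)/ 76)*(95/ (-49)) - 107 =-492897/4606 = -107.01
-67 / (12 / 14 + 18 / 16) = -33.80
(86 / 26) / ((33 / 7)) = 301/429 = 0.70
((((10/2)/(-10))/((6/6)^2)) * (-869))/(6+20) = 869/52 = 16.71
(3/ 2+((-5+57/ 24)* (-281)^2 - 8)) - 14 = -1658345/8 = -207293.12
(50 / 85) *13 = 130/17 = 7.65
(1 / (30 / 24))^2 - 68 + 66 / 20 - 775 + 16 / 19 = -796307/950 = -838.22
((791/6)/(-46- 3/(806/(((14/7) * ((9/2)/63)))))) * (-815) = 363719993/155721 = 2335.72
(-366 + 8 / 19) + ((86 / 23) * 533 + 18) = 1645.38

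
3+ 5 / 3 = 14/3 = 4.67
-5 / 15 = -1/3 = -0.33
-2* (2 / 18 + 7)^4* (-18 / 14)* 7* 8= 268435456/729 = 368224.22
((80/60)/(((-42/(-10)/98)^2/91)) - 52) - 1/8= 14257541/216 = 66007.13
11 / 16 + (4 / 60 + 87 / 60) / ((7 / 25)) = 293/48 = 6.10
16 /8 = 2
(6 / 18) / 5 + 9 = 9.07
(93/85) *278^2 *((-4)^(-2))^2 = 1796853/5440 = 330.30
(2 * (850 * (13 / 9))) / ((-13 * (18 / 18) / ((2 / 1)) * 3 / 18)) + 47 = -6659/3 = -2219.67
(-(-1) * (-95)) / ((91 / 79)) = -7505/91 = -82.47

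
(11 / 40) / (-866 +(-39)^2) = 11/26200 = 0.00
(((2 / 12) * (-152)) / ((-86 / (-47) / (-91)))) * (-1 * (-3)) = 162526/43 = 3779.67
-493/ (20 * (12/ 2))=-493/120 = -4.11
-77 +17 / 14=-1061/14 = -75.79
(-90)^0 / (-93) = -1/93 = -0.01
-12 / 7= -1.71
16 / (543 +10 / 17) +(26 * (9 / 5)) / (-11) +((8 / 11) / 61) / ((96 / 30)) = -23795993/5637010 = -4.22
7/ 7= 1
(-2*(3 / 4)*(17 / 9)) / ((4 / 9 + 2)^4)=-37179/468512 = -0.08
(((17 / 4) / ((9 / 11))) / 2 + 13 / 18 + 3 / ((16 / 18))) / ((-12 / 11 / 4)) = -2651/108 = -24.55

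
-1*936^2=-876096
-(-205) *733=150265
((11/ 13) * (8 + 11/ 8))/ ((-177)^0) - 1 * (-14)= 21.93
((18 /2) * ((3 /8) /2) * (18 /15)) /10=81/400 = 0.20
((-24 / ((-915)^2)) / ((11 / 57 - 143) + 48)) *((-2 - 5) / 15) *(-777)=9842/89769125 = 0.00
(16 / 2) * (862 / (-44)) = -1724/11 = -156.73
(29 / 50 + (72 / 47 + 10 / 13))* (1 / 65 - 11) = -31422783/992875 = -31.65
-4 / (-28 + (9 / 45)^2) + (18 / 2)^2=81.14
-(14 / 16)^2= -49/64 = -0.77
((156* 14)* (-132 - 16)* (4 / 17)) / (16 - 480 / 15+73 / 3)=-3878784/425 = -9126.55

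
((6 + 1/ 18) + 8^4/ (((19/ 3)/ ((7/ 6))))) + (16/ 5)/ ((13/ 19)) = 17011703/22230 = 765.26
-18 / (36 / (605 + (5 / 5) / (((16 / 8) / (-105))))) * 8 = -2210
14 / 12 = 7/6 = 1.17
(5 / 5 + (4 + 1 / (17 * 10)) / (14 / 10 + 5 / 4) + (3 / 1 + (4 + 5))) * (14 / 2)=91525/901 = 101.58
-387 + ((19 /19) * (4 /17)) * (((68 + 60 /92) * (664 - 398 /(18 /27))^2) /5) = 27595939/1955 = 14115.57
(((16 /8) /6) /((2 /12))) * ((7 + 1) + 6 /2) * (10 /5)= 44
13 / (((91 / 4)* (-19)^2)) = 4/2527 = 0.00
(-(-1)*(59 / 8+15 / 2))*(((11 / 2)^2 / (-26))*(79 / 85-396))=28443107/4160 = 6837.29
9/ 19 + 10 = 199/19 = 10.47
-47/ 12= -3.92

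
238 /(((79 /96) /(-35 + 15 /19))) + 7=-14840693/1501 = -9887.20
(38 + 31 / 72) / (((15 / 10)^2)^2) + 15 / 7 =49673/5103 = 9.73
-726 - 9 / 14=-726.64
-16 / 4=-4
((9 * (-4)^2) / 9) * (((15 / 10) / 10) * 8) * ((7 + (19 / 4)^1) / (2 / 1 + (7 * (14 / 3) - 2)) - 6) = -26532/245 = -108.29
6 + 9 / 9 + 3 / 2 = 17/2 = 8.50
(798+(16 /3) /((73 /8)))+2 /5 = 798.98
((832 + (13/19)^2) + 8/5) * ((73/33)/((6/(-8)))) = -4440444/1805 = -2460.08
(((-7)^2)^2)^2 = 5764801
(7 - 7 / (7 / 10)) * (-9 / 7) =27/7 = 3.86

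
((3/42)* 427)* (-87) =-5307/2 = -2653.50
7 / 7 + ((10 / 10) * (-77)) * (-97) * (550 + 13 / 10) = 4117660.70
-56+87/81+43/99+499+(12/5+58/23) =15350287/34155 = 449.43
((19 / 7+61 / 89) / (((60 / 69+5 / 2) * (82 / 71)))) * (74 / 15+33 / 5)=199451354/19795825 = 10.08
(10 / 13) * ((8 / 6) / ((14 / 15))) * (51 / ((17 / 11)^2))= 23.46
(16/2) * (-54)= -432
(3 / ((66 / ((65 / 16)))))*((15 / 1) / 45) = 65/1056 = 0.06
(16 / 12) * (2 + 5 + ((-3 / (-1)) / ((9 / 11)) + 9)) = 236/9 = 26.22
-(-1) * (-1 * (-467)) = 467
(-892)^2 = 795664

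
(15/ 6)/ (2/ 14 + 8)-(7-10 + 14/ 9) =1.75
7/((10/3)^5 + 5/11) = 18711/1101215 = 0.02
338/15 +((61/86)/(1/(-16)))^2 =4197122/27735 = 151.33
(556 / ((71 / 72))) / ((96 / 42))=17514/71 = 246.68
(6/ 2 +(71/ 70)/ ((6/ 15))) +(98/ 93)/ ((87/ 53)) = 1399537/226548 = 6.18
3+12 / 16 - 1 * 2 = 7/4 = 1.75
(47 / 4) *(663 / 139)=31161/556 = 56.04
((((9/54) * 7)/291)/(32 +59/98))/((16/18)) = 343/2479320 = 0.00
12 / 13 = 0.92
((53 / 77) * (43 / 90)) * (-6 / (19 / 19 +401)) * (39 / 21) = -29627/3250170 = -0.01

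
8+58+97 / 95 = 6367/95 = 67.02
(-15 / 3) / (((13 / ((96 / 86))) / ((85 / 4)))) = -5100/559 = -9.12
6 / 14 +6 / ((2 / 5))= 108/7 = 15.43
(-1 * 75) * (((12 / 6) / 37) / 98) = -75/1813 = -0.04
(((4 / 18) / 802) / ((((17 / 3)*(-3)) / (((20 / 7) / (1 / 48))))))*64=-20480/143157 = -0.14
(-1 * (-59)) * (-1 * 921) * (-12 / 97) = 652068/97 = 6722.35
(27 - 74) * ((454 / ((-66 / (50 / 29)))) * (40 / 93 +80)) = 362746000/8091 = 44833.27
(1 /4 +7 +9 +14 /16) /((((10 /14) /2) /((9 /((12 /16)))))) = 2877/5 = 575.40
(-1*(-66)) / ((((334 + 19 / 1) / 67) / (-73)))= -322806/353 = -914.46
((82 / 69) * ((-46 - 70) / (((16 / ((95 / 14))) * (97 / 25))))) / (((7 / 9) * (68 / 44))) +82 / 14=-49647679/7433692 = -6.68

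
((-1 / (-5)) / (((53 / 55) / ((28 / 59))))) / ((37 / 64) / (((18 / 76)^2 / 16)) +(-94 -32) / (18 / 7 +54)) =548856/906470395 = 0.00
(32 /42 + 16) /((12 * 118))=44/3717 = 0.01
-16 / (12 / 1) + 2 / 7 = -22/21 = -1.05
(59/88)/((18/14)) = 413/792 = 0.52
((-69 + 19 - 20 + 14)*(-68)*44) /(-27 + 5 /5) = -83776/13 = -6444.31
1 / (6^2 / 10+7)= 5/53 = 0.09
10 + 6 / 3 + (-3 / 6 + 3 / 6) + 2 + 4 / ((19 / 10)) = 306/19 = 16.11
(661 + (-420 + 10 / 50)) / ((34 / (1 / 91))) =603/7735 = 0.08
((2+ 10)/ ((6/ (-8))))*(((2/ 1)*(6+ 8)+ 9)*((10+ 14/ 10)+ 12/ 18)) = -107152/15 = -7143.47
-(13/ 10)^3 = -2.20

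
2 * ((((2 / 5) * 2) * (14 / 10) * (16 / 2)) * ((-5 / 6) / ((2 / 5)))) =-37.33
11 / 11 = 1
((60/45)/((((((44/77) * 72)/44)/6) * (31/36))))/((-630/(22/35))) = -484/48825 = -0.01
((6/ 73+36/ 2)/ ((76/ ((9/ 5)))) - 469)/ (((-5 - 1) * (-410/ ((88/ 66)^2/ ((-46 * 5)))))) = 1299818/882860175 = 0.00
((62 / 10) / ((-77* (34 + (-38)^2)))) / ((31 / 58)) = -29/284515 = 0.00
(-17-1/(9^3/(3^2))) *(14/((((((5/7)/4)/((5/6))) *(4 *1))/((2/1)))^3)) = -6617156/2187 = -3025.68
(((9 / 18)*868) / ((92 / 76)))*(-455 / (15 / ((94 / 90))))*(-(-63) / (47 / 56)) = -294151312/345 = -852612.50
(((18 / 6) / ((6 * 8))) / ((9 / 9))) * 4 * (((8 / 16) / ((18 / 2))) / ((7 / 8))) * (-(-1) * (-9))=-0.14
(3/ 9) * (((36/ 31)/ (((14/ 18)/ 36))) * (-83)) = -322704/217 = -1487.12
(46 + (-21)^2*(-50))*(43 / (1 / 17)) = -16084924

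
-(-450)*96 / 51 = 14400/17 = 847.06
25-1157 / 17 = -732/17 = -43.06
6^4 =1296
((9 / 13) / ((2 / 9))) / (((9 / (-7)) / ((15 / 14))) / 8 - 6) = -0.51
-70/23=-3.04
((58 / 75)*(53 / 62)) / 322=1537/748650 = 0.00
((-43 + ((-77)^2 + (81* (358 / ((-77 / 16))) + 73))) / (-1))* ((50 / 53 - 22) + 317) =80385625/4081 = 19697.53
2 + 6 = 8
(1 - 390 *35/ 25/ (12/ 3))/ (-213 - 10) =271/446 = 0.61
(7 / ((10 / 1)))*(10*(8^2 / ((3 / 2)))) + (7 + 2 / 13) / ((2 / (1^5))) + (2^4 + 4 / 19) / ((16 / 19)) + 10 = 51713/156 = 331.49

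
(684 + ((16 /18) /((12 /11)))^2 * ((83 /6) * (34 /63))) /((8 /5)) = 430.60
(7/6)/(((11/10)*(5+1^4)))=35/198 = 0.18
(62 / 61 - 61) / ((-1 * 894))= 3659/54534 = 0.07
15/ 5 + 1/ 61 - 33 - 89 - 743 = -52581/61 = -861.98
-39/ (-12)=13/4 = 3.25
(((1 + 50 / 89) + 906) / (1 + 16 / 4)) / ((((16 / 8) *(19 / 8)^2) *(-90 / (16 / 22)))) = -0.13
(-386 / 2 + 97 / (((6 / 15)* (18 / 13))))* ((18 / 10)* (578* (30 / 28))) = -557481/28 = -19910.04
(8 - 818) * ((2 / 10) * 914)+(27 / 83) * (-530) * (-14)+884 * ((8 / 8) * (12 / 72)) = -36231226/249 = -145506.93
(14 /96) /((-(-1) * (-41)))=-7/1968 = 0.00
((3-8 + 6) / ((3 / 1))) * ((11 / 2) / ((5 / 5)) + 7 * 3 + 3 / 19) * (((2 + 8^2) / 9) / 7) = 11143/1197 = 9.31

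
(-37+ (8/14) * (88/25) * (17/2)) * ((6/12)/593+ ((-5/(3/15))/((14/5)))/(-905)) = -28024218/131482925 = -0.21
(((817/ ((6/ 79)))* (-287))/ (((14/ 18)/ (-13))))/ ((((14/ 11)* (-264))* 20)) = -34401419/4480 = -7678.89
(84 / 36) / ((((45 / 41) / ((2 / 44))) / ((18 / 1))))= 287/165 = 1.74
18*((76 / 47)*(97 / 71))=132696/3337 = 39.77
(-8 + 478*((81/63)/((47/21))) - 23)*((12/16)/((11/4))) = 34347/517 = 66.44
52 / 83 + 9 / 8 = 1163/664 = 1.75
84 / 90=14/15 = 0.93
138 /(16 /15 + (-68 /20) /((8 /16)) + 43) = 2070/559 = 3.70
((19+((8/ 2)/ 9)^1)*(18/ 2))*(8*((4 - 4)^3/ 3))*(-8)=0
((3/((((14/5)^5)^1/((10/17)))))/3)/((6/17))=15625/1613472 = 0.01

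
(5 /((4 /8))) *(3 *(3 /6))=15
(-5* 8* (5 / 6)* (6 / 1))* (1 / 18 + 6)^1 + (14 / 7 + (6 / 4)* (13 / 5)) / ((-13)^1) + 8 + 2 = -1405831/1170 = -1201.56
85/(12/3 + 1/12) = 1020/49 = 20.82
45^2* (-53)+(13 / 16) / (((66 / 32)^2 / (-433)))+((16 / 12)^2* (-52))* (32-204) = -33217135/363 = -91507.26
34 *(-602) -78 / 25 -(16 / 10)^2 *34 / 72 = -4606274/225 = -20472.33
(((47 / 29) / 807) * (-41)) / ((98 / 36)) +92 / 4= 8780165/382249 = 22.97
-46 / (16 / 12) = -69/2 = -34.50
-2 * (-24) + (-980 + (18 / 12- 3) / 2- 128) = -4243/4 = -1060.75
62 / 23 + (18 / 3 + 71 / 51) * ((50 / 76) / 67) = 8267227/2986458 = 2.77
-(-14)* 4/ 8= 7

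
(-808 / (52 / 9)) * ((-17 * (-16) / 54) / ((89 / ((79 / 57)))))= -2170288/197847 = -10.97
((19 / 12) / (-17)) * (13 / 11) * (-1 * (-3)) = -0.33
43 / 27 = 1.59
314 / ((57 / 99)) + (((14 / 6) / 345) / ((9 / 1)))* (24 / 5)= 160871114/294975 = 545.37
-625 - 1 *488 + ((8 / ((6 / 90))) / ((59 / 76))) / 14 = -455109/413 = -1101.96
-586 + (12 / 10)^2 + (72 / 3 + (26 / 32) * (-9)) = -227149/400 = -567.87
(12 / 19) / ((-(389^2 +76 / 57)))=-36/8625373 = 0.00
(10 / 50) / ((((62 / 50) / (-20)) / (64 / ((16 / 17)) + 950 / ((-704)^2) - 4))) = -206.46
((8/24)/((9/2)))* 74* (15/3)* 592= 438080/27 = 16225.19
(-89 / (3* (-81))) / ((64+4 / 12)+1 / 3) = 89/15714 = 0.01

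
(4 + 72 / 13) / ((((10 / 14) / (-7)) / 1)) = -6076/65 = -93.48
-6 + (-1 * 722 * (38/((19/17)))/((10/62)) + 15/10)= -1522021/10 = -152202.10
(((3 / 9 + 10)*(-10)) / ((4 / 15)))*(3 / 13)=-2325/26 = -89.42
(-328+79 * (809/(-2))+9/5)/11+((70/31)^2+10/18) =-253333153/86490 = -2929.05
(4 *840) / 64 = 105/2 = 52.50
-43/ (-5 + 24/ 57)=817/87 = 9.39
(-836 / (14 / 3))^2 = 32092.16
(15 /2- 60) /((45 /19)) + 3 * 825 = 14717/6 = 2452.83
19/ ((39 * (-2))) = -19/78 = -0.24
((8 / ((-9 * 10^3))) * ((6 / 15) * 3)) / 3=-2/5625 = 0.00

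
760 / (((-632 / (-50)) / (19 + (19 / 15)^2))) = 880840/711 = 1238.87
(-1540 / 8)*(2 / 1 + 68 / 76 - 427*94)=293588295/38 = 7726007.76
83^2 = 6889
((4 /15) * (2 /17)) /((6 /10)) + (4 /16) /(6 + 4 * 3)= 9/136 = 0.07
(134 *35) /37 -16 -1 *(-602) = 26372/37 = 712.76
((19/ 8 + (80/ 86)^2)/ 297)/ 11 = 15977/16108488 = 0.00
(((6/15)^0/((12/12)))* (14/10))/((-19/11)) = -77/95 = -0.81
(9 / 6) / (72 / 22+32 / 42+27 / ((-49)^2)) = 237699/641134 = 0.37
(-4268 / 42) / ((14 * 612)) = -1067/89964 = -0.01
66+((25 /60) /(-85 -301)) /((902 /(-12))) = 22979357/348172 = 66.00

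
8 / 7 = 1.14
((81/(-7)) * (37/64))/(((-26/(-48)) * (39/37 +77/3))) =-998001/2159248 = -0.46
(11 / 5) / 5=11/25 = 0.44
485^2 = 235225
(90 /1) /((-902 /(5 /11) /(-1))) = 225/4961 = 0.05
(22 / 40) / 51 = 11/1020 = 0.01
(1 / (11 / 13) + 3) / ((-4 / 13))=-299/22 = -13.59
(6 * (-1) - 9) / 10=-1.50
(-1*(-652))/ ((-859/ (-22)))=14344/859 = 16.70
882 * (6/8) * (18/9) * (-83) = -109809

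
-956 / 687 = -1.39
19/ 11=1.73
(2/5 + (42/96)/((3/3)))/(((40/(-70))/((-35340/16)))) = 828723/256 = 3237.20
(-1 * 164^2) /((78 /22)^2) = -3254416/1521 = -2139.66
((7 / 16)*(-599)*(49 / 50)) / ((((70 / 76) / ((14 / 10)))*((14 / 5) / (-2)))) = 557669/2000 = 278.83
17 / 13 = 1.31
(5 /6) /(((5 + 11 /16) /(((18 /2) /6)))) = 20/91 = 0.22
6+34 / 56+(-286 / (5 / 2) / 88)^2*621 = 184817/175 = 1056.10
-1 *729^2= -531441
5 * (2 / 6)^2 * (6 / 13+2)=160/117 = 1.37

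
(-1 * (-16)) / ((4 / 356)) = 1424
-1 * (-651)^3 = 275894451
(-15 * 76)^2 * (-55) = -71478000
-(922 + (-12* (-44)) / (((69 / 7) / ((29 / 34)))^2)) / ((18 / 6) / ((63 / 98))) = -212341021/1070167 = -198.42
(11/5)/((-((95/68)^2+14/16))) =-50864/65355 = -0.78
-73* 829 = -60517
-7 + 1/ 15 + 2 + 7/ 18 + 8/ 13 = -4597/1170 = -3.93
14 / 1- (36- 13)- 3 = -12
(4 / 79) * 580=2320/79 = 29.37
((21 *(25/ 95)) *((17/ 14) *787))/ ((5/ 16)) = 16899.79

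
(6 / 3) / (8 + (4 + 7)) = 2/19 = 0.11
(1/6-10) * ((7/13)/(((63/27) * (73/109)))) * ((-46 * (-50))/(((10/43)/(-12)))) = 381615540/949 = 402123.86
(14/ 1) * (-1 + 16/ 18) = -14/9 = -1.56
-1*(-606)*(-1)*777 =-470862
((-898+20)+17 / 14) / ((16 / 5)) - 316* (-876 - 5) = 62299329/224 = 278122.00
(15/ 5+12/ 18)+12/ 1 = 47/3 = 15.67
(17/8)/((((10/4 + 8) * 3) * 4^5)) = 17/258048 = 0.00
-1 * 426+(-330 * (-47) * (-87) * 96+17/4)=-518159767/4 = -129539941.75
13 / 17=0.76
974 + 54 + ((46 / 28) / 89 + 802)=1830.02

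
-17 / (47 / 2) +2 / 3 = -8/141 = -0.06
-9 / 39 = -3/13 = -0.23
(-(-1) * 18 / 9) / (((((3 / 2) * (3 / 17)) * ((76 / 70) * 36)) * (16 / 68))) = 10115/12312 = 0.82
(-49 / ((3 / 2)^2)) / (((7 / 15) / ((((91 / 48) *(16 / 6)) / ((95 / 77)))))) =-98098/513 = -191.22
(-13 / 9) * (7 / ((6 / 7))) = -637/54 = -11.80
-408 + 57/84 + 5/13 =-148125/364 = -406.94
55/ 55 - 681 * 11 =-7490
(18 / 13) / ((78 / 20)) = 60/169 = 0.36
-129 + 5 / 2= -253/2 = -126.50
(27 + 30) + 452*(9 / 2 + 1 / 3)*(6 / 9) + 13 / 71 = 967208/639 = 1513.63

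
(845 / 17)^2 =714025/289 = 2470.67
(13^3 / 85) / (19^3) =2197/583015 = 0.00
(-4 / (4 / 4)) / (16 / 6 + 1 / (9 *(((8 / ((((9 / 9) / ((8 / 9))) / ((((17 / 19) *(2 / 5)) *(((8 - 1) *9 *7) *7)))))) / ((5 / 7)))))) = -188084736/125390299 = -1.50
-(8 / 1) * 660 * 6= -31680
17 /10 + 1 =27/10 = 2.70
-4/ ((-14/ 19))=38/7 = 5.43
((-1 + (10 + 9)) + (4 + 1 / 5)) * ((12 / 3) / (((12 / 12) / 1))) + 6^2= 624/5 = 124.80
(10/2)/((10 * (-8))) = -1/16 = -0.06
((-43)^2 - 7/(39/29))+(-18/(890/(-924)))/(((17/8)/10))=1931.74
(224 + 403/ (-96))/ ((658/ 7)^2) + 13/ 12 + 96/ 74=75497953/31385472 = 2.41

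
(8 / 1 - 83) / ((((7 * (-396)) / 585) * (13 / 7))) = 375/44 = 8.52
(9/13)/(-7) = -9/91 = -0.10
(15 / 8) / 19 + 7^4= 364967/152 = 2401.10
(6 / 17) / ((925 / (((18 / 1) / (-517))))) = -108/8129825 = 0.00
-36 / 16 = -9/4 = -2.25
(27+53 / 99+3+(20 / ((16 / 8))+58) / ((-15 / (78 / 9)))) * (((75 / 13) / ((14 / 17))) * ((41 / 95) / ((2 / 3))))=-431443/10868 = -39.70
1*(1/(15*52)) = 1/780 = 0.00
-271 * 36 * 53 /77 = -517068/77 = -6715.17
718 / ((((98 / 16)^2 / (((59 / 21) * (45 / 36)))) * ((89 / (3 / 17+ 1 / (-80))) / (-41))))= -387315766/76286973 = -5.08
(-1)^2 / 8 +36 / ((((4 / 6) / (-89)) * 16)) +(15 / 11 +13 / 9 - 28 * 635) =-18077.44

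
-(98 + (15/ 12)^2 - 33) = -66.56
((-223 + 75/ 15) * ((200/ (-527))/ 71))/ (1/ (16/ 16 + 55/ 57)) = 4883200/2132769 = 2.29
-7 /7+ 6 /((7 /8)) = 41/7 = 5.86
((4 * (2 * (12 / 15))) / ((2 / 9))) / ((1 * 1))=144/5 = 28.80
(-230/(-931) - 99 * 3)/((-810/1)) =276277/754110 = 0.37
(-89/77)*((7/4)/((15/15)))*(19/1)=-1691/44 = -38.43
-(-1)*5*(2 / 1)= 10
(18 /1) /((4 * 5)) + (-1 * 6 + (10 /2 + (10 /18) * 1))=41/90 = 0.46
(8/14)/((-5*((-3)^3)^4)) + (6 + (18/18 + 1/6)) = 266606227/37200870 = 7.17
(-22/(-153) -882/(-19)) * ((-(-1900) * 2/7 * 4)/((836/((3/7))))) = 27072800/522291 = 51.83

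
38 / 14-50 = -331/7 = -47.29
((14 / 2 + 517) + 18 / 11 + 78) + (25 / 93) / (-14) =8645005/14322 = 603.62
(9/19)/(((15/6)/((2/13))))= 36/1235 = 0.03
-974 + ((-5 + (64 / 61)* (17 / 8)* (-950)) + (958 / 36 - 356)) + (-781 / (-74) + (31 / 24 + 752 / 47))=-552282187/162504 = -3398.58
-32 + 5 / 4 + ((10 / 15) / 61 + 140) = 79979/732 = 109.26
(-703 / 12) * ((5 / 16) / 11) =-1.66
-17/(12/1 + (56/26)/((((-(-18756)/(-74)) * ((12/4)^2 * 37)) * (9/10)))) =-83937789/59250064 = -1.42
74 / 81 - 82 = -6568/81 = -81.09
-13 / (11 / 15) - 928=-10403/11 = -945.73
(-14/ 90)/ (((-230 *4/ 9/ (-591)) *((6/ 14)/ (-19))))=39.87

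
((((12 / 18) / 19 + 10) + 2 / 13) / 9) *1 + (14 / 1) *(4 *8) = 449.13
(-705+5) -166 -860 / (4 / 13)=-3661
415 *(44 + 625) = 277635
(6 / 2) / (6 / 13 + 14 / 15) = 585/272 = 2.15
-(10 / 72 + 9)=-329/36 = -9.14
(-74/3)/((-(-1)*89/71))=-5254/267 = -19.68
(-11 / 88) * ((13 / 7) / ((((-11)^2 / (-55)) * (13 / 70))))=25/44 = 0.57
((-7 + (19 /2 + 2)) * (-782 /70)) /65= -3519/4550 = -0.77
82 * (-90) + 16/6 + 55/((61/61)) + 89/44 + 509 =-899093/132 = -6811.31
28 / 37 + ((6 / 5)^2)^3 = 2163772/578125 = 3.74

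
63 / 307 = 0.21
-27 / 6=-9/2 = -4.50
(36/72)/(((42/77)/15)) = 55/4 = 13.75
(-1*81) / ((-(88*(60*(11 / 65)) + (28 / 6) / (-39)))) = 9477/104530 = 0.09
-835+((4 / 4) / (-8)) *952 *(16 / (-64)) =-3221/4 = -805.25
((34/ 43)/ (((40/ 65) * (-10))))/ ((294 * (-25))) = 221/12642000 = 0.00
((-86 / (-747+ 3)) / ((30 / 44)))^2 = 223729/7784100 = 0.03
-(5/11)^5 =-3125/161051 = -0.02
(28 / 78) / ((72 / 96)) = 0.48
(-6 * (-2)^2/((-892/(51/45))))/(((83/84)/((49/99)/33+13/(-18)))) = -2199596/100781505 = -0.02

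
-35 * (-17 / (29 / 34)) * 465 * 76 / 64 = 89366025/232 = 385198.38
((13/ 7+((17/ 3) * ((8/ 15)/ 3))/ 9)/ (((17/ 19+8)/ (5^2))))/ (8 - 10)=-1590965/574938 = -2.77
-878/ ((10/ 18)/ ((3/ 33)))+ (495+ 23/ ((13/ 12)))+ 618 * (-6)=-2384841/715 = -3335.44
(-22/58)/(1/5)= -55/29 = -1.90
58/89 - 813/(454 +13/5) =-76457/67729 = -1.13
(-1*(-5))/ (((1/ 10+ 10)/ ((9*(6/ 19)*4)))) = 10800/1919 = 5.63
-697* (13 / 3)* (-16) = 48325.33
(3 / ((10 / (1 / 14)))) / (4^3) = 3/8960 = 0.00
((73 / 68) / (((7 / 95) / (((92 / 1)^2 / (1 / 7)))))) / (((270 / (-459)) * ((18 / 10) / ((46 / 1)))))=-37501397.78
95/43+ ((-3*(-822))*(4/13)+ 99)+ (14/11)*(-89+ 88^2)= 65196038/6149 = 10602.71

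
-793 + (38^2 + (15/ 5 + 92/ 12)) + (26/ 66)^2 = 720724/1089 = 661.82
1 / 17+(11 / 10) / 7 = 257/1190 = 0.22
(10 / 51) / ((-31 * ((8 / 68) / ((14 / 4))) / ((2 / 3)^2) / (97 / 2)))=-3395/837 = -4.06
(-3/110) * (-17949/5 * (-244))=-6569334/275 = -23888.49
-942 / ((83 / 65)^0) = -942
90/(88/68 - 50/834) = 638010/8749 = 72.92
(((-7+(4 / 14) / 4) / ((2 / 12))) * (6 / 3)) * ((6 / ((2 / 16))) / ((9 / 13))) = -40352/7 = -5764.57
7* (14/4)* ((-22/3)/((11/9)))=-147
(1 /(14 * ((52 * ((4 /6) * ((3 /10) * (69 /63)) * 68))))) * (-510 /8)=-225/38272 = -0.01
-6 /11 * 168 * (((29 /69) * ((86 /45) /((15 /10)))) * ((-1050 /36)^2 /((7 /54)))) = -322018.45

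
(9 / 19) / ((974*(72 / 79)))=79/148048 = 0.00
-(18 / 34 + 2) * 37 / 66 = -1591/1122 = -1.42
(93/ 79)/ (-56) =-93/4424 = -0.02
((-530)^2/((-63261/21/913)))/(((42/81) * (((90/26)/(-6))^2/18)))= -630429488/71 = -8879288.56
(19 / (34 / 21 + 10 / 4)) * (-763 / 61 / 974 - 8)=-189953925/5139311 = -36.96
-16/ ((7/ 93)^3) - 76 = -12895780/343 = -37597.03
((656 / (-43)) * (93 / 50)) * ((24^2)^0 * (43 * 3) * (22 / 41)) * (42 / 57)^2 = -9624384/9025 = -1066.41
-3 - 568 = -571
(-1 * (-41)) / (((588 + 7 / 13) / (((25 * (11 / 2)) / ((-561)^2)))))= 13325/437805522 = 0.00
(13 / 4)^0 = 1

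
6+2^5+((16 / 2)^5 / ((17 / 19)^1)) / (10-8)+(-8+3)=311857/17 = 18344.53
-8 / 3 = -2.67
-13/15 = -0.87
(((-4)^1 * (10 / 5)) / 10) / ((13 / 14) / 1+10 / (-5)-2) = 56/215 = 0.26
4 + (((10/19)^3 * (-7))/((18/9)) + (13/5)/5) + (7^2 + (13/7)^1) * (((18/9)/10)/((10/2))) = 7254773/1200325 = 6.04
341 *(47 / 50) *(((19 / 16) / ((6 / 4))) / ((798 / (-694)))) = -5561369/25200 = -220.69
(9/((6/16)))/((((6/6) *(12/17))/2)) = 68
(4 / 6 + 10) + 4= 44/3 = 14.67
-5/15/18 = -1/54 = -0.02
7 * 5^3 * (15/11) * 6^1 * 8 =630000/11 = 57272.73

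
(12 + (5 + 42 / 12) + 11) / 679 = 9/194 = 0.05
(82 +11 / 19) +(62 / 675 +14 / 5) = 1096163/12825 = 85.47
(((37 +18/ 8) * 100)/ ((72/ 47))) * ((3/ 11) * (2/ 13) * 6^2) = 3870.10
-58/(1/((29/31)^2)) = -48778/961 = -50.76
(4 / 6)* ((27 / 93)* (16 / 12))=0.26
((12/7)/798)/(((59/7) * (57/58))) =116/447279 = 0.00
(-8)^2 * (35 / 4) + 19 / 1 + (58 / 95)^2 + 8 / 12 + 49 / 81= 424465534/731025 = 580.64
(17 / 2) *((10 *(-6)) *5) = -2550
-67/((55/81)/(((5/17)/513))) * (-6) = 1206/3553 = 0.34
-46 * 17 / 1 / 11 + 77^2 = 64437/11 = 5857.91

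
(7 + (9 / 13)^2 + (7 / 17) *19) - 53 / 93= 3936476/267189 = 14.73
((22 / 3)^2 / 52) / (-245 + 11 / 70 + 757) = 8470/4194567 = 0.00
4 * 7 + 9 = 37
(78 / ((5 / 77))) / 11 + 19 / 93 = 50873/465 = 109.40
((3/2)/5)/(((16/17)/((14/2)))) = 357/160 = 2.23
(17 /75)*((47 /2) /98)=799/14700 = 0.05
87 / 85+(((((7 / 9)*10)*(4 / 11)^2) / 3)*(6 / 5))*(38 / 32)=139963/92565 = 1.51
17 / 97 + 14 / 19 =1681/1843 = 0.91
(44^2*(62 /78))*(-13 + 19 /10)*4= -4441184/65 = -68325.91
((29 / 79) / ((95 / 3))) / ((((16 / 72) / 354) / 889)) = 123207399/7505 = 16416.71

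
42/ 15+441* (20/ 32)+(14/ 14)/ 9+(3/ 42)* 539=114133/360 = 317.04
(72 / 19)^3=373248/6859 = 54.42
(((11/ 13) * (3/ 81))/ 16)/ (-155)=-11/870480 = 0.00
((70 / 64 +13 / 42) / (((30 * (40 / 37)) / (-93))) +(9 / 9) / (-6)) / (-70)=1126421/18816000 = 0.06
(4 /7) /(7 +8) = 4/105 = 0.04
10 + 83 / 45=533/45 = 11.84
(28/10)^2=196/25 = 7.84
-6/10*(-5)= 3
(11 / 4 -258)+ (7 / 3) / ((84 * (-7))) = -16081/63 = -255.25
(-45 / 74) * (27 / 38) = -1215/2812 = -0.43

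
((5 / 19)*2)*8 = 80/19 = 4.21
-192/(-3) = 64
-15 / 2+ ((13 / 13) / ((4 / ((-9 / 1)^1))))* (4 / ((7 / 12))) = -22.93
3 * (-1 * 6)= -18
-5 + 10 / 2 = 0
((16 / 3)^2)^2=65536/81 = 809.09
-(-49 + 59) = -10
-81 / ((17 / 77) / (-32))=11740.24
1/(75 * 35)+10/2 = 13126/2625 = 5.00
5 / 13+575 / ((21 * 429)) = 4040/9009 = 0.45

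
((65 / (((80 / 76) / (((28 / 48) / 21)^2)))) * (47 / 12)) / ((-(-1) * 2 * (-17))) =-11609/2115072 = -0.01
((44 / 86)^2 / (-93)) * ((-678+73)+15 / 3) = 96800/57319 = 1.69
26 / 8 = 13/4 = 3.25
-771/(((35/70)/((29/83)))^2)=-2593644/6889 = -376.49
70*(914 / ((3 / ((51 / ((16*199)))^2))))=13867665/2534464 = 5.47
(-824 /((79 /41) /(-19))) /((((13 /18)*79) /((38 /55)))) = 439056864/4462315 = 98.39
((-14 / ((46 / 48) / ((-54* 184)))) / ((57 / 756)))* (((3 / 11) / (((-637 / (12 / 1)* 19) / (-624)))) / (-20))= -16242.07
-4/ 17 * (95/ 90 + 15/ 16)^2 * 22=-906059/44064 = -20.56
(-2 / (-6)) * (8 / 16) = 1/6 = 0.17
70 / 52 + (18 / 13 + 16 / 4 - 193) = -4843/26 = -186.27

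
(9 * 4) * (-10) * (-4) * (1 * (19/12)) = 2280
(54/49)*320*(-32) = -552960/49 = -11284.90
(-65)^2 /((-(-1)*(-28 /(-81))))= 342225/28 = 12222.32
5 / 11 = 0.45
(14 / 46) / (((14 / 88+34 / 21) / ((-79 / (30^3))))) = -42581/85025250 = 0.00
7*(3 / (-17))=-21/17 = -1.24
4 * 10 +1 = 41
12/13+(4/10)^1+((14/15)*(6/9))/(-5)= 3506/2925 = 1.20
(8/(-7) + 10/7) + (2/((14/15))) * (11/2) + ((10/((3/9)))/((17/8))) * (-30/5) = -17287/238 = -72.63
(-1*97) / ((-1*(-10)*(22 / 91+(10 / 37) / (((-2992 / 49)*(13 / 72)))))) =-61074013/1367830 = -44.65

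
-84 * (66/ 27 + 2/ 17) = -10976/51 = -215.22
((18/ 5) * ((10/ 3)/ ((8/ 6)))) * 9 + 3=84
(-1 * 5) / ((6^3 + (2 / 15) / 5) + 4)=-375/16502 = -0.02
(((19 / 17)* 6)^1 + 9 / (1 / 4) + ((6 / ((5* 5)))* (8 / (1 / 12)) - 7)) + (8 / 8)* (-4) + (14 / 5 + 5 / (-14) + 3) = 358123/5950 = 60.19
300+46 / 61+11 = 19017/61 = 311.75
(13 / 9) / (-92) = -13/828 = -0.02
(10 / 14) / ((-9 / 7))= -0.56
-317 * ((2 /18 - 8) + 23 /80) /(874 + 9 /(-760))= 32963879/11956158 = 2.76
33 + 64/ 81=2737/81 = 33.79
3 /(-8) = -3/8 = -0.38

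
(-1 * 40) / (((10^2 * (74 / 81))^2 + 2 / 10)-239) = -656100/132983083 = 0.00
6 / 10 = 3/5 = 0.60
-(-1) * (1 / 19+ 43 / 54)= 871/1026 = 0.85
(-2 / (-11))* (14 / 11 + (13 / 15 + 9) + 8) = 6316/1815 = 3.48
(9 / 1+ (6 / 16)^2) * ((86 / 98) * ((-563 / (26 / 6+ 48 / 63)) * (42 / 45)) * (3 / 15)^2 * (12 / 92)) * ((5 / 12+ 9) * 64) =-320067189/123050 = -2601.11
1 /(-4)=-1/4 = -0.25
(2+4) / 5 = 6/5 = 1.20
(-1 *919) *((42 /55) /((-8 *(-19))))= -19299/4180 = -4.62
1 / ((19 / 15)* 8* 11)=15/1672 = 0.01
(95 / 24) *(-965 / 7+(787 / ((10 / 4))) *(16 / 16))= 117667/168 = 700.40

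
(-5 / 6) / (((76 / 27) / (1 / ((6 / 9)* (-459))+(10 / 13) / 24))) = -1145/134368 = -0.01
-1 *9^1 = -9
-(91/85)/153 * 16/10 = -728/65025 = -0.01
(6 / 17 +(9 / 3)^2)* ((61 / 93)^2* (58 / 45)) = 11438354/2205495 = 5.19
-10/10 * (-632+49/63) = 5681/9 = 631.22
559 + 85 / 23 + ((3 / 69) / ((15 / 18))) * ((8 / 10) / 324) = 8735852/15525 = 562.70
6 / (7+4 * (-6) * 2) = -6/41 = -0.15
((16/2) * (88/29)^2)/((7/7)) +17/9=571865/7569 = 75.55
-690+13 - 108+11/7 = -5484/7 = -783.43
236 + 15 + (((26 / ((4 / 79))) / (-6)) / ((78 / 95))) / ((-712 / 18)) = 722353/2848 = 253.64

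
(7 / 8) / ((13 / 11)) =77/104 = 0.74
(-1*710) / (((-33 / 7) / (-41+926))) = 1466150/11 = 133286.36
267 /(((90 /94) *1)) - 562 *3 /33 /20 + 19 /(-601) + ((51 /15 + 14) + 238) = 21089639/39666 = 531.68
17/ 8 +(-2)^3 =-47/8 = -5.88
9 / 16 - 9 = -8.44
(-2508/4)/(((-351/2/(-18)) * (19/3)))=-132/13 = -10.15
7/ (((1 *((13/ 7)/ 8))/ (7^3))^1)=134456/13 = 10342.77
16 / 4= 4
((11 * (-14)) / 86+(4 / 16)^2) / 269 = -1189/185072 = -0.01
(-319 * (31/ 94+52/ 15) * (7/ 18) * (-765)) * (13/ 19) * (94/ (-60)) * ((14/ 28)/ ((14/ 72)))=-377381147/380 = -993108.28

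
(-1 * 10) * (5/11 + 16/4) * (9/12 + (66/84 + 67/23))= -100275/506 = -198.17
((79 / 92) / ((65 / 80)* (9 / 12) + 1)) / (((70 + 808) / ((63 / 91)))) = 5688/13519883 = 0.00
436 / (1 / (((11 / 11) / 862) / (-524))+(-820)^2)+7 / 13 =387663/717314 = 0.54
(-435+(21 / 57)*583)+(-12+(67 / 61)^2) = -16331761/70699 = -231.00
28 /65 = 0.43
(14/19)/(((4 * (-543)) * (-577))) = 7/11905818 = 0.00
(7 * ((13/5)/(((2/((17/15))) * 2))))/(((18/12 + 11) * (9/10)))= 1547/3375 = 0.46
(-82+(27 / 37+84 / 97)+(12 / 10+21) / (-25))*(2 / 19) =-72939508/8523875 = -8.56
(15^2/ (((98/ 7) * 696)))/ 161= 75/522928 = 0.00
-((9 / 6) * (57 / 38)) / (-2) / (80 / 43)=387/640 = 0.60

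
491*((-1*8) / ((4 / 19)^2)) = -177251/2 = -88625.50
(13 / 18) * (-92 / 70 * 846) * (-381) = 10708386/35 = 305953.89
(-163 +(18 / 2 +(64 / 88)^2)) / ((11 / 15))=-278550/1331 = -209.28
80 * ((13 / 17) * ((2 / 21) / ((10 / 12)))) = 832/119 = 6.99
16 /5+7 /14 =3.70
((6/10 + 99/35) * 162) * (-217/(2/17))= -1024488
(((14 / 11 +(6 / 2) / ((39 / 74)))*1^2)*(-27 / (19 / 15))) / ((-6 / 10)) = 672300/2717 = 247.44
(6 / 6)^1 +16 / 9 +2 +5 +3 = 115/9 = 12.78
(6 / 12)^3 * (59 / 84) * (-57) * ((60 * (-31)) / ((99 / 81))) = 4691385/616 = 7615.88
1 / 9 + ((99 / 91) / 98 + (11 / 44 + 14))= 14.37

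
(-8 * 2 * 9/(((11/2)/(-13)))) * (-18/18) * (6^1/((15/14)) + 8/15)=-114816/55 = -2087.56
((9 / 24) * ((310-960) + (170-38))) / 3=-64.75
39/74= 0.53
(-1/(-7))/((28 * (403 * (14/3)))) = 3/1105832 = 0.00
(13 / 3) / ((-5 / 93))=-403/5 = -80.60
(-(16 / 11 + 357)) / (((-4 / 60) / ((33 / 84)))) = 59145/28 = 2112.32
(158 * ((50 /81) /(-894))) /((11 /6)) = -0.06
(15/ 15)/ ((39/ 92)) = 92/39 = 2.36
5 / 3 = 1.67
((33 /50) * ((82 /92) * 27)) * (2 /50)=0.64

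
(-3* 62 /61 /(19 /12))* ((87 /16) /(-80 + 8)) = 0.15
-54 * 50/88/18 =-75/44 = -1.70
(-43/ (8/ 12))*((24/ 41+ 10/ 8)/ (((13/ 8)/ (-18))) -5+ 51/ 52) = 6696777/4264 = 1570.54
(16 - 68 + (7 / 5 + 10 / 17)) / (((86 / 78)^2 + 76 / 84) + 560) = -45260397/508716160 = -0.09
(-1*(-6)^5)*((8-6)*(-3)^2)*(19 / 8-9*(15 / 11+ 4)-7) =-81443880/11 = -7403989.09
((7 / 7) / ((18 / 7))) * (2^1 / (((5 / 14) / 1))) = 98/45 = 2.18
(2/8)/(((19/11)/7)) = 77/76 = 1.01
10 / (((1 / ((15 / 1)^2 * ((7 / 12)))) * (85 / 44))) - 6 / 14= 80799/119 = 678.98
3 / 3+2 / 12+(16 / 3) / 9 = 1.76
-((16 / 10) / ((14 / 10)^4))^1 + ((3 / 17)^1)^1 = -9797/40817 = -0.24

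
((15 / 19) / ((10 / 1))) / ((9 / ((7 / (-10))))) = -7/1140 = -0.01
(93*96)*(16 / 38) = 3759.16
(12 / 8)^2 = 9/4 = 2.25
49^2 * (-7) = -16807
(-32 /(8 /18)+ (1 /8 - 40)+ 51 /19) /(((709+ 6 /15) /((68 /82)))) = -1410745/11052452 = -0.13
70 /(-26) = -35/13 = -2.69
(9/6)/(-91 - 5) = -1/64 = -0.02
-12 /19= -0.63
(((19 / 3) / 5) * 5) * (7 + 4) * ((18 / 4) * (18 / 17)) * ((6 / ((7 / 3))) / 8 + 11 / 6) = 715.25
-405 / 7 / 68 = -405/476 = -0.85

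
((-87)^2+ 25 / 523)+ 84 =7653.05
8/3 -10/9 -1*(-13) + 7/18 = 269/18 = 14.94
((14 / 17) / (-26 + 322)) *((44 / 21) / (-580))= -11/1094460 = 0.00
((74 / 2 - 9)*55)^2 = 2371600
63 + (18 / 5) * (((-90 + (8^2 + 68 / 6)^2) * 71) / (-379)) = -7018387/1895 = -3703.63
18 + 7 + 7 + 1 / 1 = 33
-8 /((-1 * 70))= 4/35 = 0.11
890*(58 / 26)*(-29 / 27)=-748490/351 = -2132.45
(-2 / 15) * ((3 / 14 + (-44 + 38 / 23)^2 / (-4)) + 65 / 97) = 321440173/5387865 = 59.66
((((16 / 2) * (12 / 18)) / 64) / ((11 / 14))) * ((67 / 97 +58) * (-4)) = -79702/3201 = -24.90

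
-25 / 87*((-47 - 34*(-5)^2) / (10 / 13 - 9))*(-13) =1263275/3103 = 407.11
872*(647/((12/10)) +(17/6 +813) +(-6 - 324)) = 893800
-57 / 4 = -14.25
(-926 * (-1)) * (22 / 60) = 5093/15 = 339.53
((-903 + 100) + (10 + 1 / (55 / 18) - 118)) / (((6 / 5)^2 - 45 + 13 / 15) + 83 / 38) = 28549590/1269961 = 22.48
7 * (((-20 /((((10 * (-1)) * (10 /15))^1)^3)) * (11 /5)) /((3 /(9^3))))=505197/2000 = 252.60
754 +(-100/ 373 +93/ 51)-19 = 4670498/6341 = 736.56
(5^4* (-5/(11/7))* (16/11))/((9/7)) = -2450000/1089 = -2249.77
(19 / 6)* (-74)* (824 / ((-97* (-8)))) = -72409/291 = -248.83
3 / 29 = 0.10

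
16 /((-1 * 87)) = -16/87 = -0.18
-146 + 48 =-98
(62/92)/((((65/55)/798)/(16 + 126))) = 19320378/299 = 64616.65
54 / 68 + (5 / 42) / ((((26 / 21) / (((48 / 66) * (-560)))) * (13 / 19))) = -3567407/63206 = -56.44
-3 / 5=-0.60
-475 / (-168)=475/168 = 2.83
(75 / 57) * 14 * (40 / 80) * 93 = 16275/19 = 856.58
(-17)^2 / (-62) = -289/62 = -4.66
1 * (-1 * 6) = -6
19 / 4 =4.75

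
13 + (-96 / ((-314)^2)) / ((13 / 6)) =4165537/320437 = 13.00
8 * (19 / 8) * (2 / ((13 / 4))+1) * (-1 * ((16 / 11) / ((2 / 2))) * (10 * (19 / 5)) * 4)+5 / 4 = -3880757/572 = -6784.54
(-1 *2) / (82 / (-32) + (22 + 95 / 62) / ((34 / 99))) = -16864/556157 = -0.03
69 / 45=23/15 = 1.53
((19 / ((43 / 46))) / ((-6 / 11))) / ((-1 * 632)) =4807/81528 = 0.06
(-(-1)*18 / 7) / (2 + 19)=6/49 = 0.12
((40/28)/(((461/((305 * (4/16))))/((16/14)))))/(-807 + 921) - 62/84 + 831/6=177381559/1287573 = 137.76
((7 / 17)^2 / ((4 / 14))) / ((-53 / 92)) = -15778/15317 = -1.03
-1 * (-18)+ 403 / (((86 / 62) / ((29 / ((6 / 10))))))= 1813807/129 = 14060.52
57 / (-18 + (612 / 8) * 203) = 38/10341 = 0.00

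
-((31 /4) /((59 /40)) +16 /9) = -3734/531 = -7.03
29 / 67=0.43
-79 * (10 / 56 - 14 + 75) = -135327/28 = -4833.11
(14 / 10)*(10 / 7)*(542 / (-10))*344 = -186448/5 = -37289.60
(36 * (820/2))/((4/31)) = 114390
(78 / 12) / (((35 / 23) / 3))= 897/70 = 12.81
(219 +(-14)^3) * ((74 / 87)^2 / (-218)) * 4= 27653800/825021 = 33.52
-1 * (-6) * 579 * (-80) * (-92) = 25568640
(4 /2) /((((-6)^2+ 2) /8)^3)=128/6859 = 0.02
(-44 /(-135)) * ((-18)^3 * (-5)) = 9504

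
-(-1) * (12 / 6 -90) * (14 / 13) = -1232/13 = -94.77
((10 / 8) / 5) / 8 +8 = 257/32 = 8.03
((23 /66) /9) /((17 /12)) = 46/1683 = 0.03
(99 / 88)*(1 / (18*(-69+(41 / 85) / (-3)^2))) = -765/843904 = 0.00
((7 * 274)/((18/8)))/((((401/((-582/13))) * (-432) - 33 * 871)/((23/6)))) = -8558116/65143845 = -0.13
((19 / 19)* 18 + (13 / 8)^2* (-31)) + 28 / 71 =-288385/4544 = -63.47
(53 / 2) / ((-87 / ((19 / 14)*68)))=-17119/609 = -28.11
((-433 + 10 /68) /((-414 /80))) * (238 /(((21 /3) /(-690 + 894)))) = 40030240/69 = 580148.41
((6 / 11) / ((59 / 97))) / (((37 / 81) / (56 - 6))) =2357100/24013 = 98.16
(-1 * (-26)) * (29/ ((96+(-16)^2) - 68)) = 377/142 = 2.65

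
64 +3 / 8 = 515/8 = 64.38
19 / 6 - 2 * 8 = -77/6 = -12.83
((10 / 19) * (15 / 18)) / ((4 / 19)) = 25/12 = 2.08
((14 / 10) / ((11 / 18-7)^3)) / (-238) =2916/129274375 = 0.00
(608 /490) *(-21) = -912/35 = -26.06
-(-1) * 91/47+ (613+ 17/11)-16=310449/517 = 600.48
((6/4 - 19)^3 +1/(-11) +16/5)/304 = -2356757/133760 = -17.62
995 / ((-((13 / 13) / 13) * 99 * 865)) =-2587/17127 = -0.15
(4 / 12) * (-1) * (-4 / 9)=4/27 = 0.15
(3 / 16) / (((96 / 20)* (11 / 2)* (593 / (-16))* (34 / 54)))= -135/443564 = 0.00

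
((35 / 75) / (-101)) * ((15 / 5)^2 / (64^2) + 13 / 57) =-376327/353710080 = 0.00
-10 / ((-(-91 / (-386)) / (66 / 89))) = 254760/8099 = 31.46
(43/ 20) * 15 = 129/4 = 32.25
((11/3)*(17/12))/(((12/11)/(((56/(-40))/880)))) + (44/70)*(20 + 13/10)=16185653/1209600 = 13.38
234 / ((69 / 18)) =1404/23 = 61.04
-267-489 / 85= -23184/85 = -272.75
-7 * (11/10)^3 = -9317/1000 = -9.32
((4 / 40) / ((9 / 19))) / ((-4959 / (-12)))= 2/3915 = 0.00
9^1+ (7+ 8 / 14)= 116/7 = 16.57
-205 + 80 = -125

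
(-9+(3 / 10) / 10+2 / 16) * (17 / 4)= -30073/800 = -37.59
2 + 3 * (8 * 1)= 26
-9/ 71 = -0.13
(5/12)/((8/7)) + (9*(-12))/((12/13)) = -11197/96 = -116.64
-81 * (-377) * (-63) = -1923831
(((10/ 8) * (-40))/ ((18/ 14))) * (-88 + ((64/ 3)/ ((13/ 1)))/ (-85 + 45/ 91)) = 71071280/20763 = 3422.98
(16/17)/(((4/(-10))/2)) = -80/17 = -4.71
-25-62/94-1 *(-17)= -407/47 = -8.66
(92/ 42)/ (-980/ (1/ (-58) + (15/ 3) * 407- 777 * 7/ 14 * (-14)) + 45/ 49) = 46528034/16721935 = 2.78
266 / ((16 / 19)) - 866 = -4401/8 = -550.12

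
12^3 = 1728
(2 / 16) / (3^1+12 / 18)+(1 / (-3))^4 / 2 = 287/7128 = 0.04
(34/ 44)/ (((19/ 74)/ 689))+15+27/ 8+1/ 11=317993/152 = 2092.06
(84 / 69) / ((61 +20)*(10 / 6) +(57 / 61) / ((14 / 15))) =23912/2671335 = 0.01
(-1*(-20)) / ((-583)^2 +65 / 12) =240/4078733 = 0.00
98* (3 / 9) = 98/3 = 32.67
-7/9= -0.78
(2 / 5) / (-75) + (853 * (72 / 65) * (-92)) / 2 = -211885226/4875 = -43463.64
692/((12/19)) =3287/3 = 1095.67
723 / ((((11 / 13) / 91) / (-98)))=-83820282/11 = -7620025.64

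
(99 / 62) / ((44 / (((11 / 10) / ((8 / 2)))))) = 99/9920 = 0.01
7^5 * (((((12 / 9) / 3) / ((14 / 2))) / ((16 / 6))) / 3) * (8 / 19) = 9604/171 = 56.16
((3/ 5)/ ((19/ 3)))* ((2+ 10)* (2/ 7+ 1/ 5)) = 1836/3325 = 0.55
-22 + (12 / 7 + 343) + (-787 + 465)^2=728047/7 = 104006.71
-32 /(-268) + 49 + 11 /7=23774/469 = 50.69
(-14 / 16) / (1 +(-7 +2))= 7/32 = 0.22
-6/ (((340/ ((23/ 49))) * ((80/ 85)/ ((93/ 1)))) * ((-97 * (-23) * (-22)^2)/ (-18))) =2511/184036160 = 0.00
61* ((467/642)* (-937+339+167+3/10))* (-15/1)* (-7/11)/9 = -858854563/42372 = -20269.39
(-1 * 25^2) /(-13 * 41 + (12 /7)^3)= 214375/181091 = 1.18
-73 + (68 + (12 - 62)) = -55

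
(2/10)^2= 0.04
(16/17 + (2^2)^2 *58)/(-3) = -5264/17 = -309.65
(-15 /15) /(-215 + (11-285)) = 1/489 = 0.00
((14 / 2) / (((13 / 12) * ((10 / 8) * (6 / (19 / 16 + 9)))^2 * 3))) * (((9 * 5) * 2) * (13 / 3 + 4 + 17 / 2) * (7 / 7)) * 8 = 18784283/390 = 48164.83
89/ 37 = 2.41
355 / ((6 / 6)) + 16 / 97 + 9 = 35324/97 = 364.16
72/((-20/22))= -396/5 = -79.20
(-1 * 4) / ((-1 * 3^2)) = 4/9 = 0.44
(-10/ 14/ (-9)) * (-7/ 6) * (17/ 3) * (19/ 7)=-1615/1134 = -1.42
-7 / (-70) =1/10 = 0.10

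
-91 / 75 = -1.21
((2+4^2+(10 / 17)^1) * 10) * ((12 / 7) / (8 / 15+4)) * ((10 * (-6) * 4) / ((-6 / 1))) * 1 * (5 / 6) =4740000/2023 = 2343.05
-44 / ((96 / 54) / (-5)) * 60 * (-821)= -6095925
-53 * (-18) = 954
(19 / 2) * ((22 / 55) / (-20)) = -19/100 = -0.19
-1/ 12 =-0.08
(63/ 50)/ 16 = 63/800 = 0.08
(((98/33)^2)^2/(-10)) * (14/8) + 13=-3622349/5929605 = -0.61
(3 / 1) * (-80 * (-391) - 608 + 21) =92079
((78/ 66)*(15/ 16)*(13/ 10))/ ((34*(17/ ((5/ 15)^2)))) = 169/610368 = 0.00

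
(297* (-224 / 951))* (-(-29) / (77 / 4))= -33408/317 = -105.39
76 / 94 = 38/47 = 0.81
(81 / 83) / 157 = 81/13031 = 0.01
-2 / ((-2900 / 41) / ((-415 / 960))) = -3403/278400 = -0.01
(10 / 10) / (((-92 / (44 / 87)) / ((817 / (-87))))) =8987/174087 = 0.05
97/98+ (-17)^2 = 28419/98 = 289.99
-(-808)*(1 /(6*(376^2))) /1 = 101/106032 = 0.00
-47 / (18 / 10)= -235/9 = -26.11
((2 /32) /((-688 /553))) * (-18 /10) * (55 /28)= 7821/44032 = 0.18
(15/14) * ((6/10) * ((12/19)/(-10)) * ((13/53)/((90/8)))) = -156/176225 = 0.00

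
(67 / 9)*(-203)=-13601/9 = -1511.22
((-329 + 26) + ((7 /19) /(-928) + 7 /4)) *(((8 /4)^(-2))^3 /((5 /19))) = -5311647/296960 = -17.89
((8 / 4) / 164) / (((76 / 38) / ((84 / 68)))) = 21/2788 = 0.01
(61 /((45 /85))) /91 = 1.27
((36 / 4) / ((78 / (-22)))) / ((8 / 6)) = -99/52 = -1.90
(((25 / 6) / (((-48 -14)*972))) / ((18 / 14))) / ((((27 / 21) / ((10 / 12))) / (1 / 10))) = -1225/351459648 = 0.00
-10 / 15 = -2/3 = -0.67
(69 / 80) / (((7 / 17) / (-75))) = -17595/112 = -157.10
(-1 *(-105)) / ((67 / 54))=5670/67 = 84.63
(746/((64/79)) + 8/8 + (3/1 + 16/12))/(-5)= -88913/480 = -185.24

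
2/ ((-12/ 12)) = -2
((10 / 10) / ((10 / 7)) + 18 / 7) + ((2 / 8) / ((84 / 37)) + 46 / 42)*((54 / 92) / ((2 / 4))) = 8623/1840 = 4.69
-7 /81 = -0.09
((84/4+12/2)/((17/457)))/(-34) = -12339/578 = -21.35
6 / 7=0.86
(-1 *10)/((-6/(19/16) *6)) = 95/288 = 0.33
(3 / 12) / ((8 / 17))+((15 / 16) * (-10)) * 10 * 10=-29983/32 = -936.97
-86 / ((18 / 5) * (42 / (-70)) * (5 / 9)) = 215/3 = 71.67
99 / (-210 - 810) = -33/340 = -0.10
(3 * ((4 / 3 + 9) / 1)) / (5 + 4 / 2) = 31/7 = 4.43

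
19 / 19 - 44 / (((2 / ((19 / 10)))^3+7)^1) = -245783/56013 = -4.39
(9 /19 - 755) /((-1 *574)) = 1024/779 = 1.31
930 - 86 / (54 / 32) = 23734/27 = 879.04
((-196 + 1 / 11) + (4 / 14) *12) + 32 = -12357/77 = -160.48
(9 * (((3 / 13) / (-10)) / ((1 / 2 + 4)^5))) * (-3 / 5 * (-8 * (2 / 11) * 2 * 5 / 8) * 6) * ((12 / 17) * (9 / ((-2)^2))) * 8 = -1024/109395 = -0.01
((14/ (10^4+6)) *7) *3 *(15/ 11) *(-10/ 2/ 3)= -3675/55033 = -0.07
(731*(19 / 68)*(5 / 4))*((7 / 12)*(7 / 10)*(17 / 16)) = 680561/6144 = 110.77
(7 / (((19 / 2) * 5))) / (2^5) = 7/1520 = 0.00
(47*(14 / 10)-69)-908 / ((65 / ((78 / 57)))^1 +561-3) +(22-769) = -4551541/6055 = -751.70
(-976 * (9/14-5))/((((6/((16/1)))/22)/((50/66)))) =11907200/63 = 189003.17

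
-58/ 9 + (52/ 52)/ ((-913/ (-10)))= -52864/8217 = -6.43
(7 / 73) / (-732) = -7/53436 = 0.00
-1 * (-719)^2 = -516961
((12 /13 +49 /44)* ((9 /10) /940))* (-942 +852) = -0.18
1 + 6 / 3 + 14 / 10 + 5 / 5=27/5 = 5.40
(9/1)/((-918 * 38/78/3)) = -39/646 = -0.06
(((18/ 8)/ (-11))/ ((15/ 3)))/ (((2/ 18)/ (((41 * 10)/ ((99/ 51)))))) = -18819/242 = -77.76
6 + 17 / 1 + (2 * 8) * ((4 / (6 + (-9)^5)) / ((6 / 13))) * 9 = 452247/19681 = 22.98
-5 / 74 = -0.07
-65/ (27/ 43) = -2795/27 = -103.52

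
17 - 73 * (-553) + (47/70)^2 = 40386.45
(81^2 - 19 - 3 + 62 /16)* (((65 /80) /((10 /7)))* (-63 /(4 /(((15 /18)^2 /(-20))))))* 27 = 900247257/16384 = 54946.73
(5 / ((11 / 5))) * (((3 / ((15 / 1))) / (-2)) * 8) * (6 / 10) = -12/11 = -1.09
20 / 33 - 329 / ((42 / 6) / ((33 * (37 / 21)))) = -631117/231 = -2732.11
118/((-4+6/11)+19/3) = 3894/95 = 40.99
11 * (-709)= -7799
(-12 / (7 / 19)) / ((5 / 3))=-684/35 = -19.54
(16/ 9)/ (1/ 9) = 16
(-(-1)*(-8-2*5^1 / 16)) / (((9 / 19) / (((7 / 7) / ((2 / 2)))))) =-437/24 = -18.21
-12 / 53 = -0.23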